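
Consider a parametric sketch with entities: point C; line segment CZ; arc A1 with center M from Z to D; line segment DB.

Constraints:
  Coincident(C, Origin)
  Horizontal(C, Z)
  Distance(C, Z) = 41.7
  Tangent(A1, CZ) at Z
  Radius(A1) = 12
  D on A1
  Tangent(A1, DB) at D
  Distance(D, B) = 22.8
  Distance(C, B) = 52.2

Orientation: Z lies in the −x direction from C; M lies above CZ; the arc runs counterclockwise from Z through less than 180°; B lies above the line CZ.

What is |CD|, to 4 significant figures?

33.87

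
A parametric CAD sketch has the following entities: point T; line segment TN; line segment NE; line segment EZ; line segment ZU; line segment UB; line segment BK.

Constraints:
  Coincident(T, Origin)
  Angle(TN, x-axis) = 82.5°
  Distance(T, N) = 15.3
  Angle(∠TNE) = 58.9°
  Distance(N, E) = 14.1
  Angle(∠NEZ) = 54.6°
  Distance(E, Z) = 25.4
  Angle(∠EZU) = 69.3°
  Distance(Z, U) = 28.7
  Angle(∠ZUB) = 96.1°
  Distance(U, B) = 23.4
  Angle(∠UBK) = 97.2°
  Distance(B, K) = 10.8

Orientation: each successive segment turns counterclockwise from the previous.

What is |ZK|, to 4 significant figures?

33.03

T is at the origin; TN runs at 82.5° with length 15.3, so N = (1.997, 15.17). ∠TNE = 58.9° gives NE at -156.4° from the x-axis; with |NE| = 14.1, E = (-10.92, 9.524). ∠NEZ = 54.6° gives EZ at -31.00° from the x-axis; with |EZ| = 25.4, Z = (10.85, -3.558). ∠EZU = 69.3° gives ZU at 79.70° from the x-axis; with |ZU| = 28.7, U = (15.98, 24.68). ∠ZUB = 96.1° gives UB at 163.6° from the x-axis; with |UB| = 23.4, B = (-6.468, 31.29). ∠UBK = 97.2° gives BK at -113.6° from the x-axis; with |BK| = 10.8, K = (-10.79, 21.39). Then |ZK| = |K − Z| = 33.03.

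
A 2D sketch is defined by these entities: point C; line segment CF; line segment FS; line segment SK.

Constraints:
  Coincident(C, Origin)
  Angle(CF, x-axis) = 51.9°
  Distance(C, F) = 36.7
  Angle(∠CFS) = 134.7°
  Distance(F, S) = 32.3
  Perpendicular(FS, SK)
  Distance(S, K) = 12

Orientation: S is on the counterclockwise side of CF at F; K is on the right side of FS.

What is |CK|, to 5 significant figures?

69.483

C is at the origin; CF runs at 51.9° with length 36.7, so F = 36.7·(cos 51.9°, sin 51.9°) = (22.645, 28.881). ∠CFS = 134.7°, so FS runs at 51.9° + (180° − 134.7°) = 97.200° from the x-axis; with |FS| = 32.3, S = F + 32.3·(cos 97.200°, sin 97.200°) = (18.597, 60.926). FS ⟂ SK; with |SK| = 12.0 on the right of FS, K = S + 12.0·(0.99211, 0.12533) = (30.502, 62.430). Then |CK| = |K − C| = 69.483.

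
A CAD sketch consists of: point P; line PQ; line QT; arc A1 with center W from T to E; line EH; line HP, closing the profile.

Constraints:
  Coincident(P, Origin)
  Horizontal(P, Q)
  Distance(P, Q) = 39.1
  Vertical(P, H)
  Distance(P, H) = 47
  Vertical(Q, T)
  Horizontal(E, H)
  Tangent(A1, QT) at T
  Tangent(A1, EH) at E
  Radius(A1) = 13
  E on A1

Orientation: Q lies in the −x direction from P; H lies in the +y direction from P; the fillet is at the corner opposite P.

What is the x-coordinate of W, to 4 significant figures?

-26.10

PH is vertical with |PH| = 47.0 and H on the +y side, so H = (0.000, 47.00). The virtual corner opposite P is at (-39.10, 47.00). Since A1 is tangent to QT there, WT ⟂ QT and A1 meets EH tangentially, so WE is at right angles to EH, with radius 13.0, so the center W sits 13.0 in from both sides at W = (-26.10, 34.00). So W.x = -26.10.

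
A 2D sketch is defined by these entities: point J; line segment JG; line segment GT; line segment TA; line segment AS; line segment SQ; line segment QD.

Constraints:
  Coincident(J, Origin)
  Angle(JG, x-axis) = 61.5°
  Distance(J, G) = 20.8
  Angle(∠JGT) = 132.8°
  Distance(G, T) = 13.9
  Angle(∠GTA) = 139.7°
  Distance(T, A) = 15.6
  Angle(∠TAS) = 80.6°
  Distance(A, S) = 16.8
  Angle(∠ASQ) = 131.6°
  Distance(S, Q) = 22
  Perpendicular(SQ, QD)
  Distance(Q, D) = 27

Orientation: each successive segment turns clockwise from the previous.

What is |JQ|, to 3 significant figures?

5.93

∠TAS = 80.6° gives AS at -125° from the x-axis; with |AS| = 16.8, S = (27.7, 1.18). ∠ASQ = 131.6° gives SQ at -174° from the x-axis; with |SQ| = 22.0, Q = (5.81, -1.20). Then |JQ| = |Q − J| = 5.93.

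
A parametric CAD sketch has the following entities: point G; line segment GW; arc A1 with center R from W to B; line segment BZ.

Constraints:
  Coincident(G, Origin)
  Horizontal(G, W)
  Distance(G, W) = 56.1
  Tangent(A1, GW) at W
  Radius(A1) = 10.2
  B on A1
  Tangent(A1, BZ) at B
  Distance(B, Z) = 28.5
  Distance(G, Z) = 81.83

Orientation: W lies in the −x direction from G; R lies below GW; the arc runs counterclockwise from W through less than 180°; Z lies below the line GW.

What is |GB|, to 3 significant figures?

66.2

G is at the origin; G and W share the same y with |GW| = 56.1 and W on the −x side, so W = (-56.1, 0.00). A1 meets GW tangentially, so RW is at right angles to GW, so R = W + (0, -10.2) = (-56.1, -10.2). Since RB ⟂ BZ (tangency), |RZ| = √(10.2² + 28.5²) = 30.3 regardless of where B sits on A1. So Z lies on both circle(G, 81.83) and circle(R, 30.3); the below-GW intersection is Z = (-74.2, -34.4). B is the foot of the tangent from Z: B = (-65.8, -7.20).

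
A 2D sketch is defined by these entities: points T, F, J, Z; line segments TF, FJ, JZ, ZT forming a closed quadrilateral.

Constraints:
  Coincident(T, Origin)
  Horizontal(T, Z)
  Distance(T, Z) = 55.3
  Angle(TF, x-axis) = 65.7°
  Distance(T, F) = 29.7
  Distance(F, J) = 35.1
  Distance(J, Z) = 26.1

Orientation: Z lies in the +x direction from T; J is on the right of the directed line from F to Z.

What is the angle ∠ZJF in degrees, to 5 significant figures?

111.62°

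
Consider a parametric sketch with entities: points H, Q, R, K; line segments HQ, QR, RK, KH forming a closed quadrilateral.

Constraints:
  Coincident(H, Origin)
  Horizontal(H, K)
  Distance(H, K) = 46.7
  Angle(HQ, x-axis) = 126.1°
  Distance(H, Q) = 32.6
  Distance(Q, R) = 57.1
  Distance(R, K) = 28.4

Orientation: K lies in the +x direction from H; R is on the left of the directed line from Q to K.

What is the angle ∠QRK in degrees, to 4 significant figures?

107.4°

H is at the origin; HK is horizontal with |HK| = 46.7 and K in +x, so K = (46.7, 0). HQ runs at 126.1° with |HQ| = 32.6, so Q = (-19.21, 26.34). R is determined by |QR| = 57.1 and |RK| = 28.4 together: it lies at the intersection of circle(Q, 57.1) and circle(K, 28.4). With |QK| = 70.98, the foot of the radical line on QK is 52.77 from Q and the perpendicular offset is √(57.1² − 52.77²) = 21.80. Taking the left-of-QK solution: R = (37.89, 27.00).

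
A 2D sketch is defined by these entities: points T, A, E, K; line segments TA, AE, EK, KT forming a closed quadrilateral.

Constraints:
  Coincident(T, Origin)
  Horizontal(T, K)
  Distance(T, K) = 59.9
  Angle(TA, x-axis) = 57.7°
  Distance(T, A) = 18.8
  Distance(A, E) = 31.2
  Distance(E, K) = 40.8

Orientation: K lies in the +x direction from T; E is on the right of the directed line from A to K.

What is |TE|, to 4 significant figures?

25.06

T is at the origin; TK is horizontal with |TK| = 59.9 and K in +x, so K = (59.9, 0). TA runs at 57.7° with |TA| = 18.8, so A = (10.05, 15.89). E is determined by |AE| = 31.2 and |EK| = 40.8 together: it lies at the intersection of circle(A, 31.2) and circle(K, 40.8). With |AK| = 52.33, the foot of the radical line on AK is 19.56 from A and the perpendicular offset is √(31.2² − 19.56²) = 24.31. Taking the right-of-AK solution: E = (21.30, -13.21).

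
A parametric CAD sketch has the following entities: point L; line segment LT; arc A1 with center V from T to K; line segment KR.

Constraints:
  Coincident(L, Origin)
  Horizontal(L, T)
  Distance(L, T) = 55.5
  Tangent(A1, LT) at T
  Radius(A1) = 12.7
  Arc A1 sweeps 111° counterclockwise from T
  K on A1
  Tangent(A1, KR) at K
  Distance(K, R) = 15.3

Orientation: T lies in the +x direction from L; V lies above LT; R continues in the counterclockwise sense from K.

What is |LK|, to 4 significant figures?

69.53

Since A1 is tangent to LT there, VT ⟂ LT, so V = T + (0, 12.7) = (55.50, 12.70). On A1, T sits at bearing -90° from V; a 111° counterclockwise sweep puts K at bearing 21°, so K = V + 12.7·(cos 21°, sin 21°) = (67.36, 17.25). Then |LK| = |K − L| = 69.53.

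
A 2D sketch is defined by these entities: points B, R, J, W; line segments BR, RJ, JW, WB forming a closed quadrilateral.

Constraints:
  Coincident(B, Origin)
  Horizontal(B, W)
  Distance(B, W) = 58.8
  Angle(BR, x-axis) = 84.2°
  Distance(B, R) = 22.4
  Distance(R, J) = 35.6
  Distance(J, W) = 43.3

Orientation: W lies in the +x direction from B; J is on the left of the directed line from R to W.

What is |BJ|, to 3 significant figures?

50.4

Checks: |RJ| = 35.60 ✓; |JW| = 43.30 ✓.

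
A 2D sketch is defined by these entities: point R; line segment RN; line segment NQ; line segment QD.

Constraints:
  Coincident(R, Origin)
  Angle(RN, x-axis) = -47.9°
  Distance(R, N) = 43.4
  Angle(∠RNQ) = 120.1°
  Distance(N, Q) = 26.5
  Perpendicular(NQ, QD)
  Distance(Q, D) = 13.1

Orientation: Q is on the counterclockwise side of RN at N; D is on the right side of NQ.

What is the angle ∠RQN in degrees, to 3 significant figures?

37.9°

R is at the origin; RN runs at -47.9° with length 43.4, so N = 43.4·(cos -47.9°, sin -47.9°) = (29.1, -32.2). ∠RNQ = 120.1°, so NQ runs at -47.9° + (180° − 120.1°) = 12.0° from the x-axis; with |NQ| = 26.5, Q = N + 26.5·(cos 12.0°, sin 12.0°) = (55.0, -26.7). Then cos ∠RQN = QR·QN / (|QR||QN|), giving 37.9°.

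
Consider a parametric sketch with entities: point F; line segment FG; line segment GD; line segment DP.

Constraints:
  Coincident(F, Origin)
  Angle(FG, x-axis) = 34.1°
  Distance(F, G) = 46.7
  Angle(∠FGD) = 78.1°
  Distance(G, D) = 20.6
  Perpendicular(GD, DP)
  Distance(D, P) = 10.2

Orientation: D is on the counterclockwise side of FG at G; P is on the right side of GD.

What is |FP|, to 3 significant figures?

57.0

F is at the origin; FG runs at 34.1° with length 46.7, so G = 46.7·(cos 34.1°, sin 34.1°) = (38.7, 26.2). ∠FGD = 78.1°, so GD runs at 34.1° + (180° − 78.1°) = 136° from the x-axis; with |GD| = 20.6, D = G + 20.6·(cos 136°, sin 136°) = (23.9, 40.5). The perpendicularity gives DP at right angles to GD; with |DP| = 10.2 on the right of GD, P = D + 10.2·(0.695, 0.719) = (30.9, 47.8). Then |FP| = |P − F| = 57.0.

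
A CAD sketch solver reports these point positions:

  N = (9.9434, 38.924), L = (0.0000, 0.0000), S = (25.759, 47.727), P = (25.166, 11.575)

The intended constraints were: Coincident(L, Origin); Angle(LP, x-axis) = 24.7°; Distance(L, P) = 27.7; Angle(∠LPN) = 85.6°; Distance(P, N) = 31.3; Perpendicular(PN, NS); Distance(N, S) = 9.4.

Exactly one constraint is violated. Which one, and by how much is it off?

Distance(N, S) = 9.4 — off by 8.70.

L = (0.00, 0.00) ✓; LP at 24.70° ✓; |LP| = 27.70 ✓; ∠LPN = 85.60° ✓; |PN| = 31.30 ✓; ∠(PN, NS) = 90.00° ✓; |NS| = 18.10 ✗.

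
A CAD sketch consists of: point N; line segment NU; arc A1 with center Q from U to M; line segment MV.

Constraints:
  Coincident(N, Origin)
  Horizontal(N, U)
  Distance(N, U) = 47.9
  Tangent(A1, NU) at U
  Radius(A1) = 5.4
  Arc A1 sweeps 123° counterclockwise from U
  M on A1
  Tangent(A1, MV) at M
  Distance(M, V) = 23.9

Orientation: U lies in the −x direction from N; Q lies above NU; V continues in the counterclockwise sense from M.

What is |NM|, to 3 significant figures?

44.2

N is at the origin; N and U share the same y with |NU| = 47.9 and U on the −x side, so U = (-47.9, 0.00). A1 meets NU tangentially, so QU is at right angles to NU, so Q = U + (0, 5.4) = (-47.9, 5.40). On A1, U sits at bearing -90° from Q; a 123° counterclockwise sweep puts M at bearing 33°, so M = Q + 5.4·(cos 33°, sin 33°) = (-43.4, 8.34). Then |NM| = |M − N| = 44.2.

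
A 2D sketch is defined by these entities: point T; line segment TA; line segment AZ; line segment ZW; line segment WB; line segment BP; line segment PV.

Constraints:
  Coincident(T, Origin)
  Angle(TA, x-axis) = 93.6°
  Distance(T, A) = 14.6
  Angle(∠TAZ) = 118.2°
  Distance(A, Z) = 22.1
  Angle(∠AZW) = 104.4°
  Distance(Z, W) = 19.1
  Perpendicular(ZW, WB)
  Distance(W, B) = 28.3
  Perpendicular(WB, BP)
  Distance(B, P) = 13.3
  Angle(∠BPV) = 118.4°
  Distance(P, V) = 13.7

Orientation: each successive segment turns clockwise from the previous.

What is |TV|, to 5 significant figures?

16.180

T is at the origin; TA runs at 93.6° with length 14.6, so A = (-0.91674, 14.571). ∠TAZ = 118.2° gives AZ at 31.800° from the x-axis; with |AZ| = 22.1, Z = (17.866, 26.217). ∠AZW = 104.4° gives ZW at -43.800° from the x-axis; with |ZW| = 19.1, W = (31.652, 12.997). ZW ⟂ WB, so WB runs at -133.80°; with |WB| = 28.3, B = (12.064, -7.4288). WB is perpendicular to BP, so BP runs at 136.20°; with |BP| = 13.3, P = (2.4644, 1.7767). ∠BPV = 118.4° gives PV at 74.600° from the x-axis; with |PV| = 13.7, V = (6.1026, 14.985). Then |TV| = |V − T| = 16.180.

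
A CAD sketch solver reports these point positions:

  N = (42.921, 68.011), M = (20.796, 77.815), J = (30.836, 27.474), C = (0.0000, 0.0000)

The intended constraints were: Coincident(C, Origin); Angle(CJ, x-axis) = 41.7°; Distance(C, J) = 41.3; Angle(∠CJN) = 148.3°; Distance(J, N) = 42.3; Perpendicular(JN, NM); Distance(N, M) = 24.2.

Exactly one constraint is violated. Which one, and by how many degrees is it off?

Perpendicular(JN, NM) — off by 7.30°.

C = (0.00, 0.00) ✓; CJ at 41.70° ✓; |CJ| = 41.30 ✓; ∠CJN = 148.3° ✓; |JN| = 42.30 ✓; ∠(JN, NM) = 82.70° ✗; |NM| = 24.20 ✓.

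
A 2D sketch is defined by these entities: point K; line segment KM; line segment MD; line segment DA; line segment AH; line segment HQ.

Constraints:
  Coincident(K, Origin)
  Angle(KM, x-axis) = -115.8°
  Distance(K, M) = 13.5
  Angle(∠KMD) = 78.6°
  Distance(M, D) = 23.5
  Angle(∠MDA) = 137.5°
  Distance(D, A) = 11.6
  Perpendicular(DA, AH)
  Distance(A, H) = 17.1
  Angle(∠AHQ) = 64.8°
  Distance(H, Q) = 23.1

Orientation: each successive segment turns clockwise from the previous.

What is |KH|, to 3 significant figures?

19.2

K is at the origin; KM runs at -115.8° with length 13.5, so M = (-5.88, -12.2). ∠KMD = 78.6° gives MD at 143° from the x-axis; with |MD| = 23.5, D = (-24.6, 2.05). ∠MDA = 137.5° gives DA at 100° from the x-axis; with |DA| = 11.6, A = (-26.7, 13.5). DA is perpendicular to AH, so AH runs at 10.3°; with |AH| = 17.1, H = (-9.84, 16.5). Then |KH| = |H − K| = 19.2.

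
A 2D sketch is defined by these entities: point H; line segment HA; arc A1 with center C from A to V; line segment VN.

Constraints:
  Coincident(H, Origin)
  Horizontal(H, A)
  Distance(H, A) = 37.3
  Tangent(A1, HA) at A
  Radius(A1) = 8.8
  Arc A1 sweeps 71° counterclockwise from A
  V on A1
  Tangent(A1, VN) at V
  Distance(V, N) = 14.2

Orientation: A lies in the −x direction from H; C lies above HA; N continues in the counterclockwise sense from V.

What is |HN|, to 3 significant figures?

31.1

H is at the origin; H and A share the same y with |HA| = 37.3 and A on the −x side, so A = (-37.3, 0.00). The tangent condition forces CA to be normal to HA, so C = A + (0, 8.8) = (-37.3, 8.80). On A1, A sits at bearing -90° from C; a 71° counterclockwise sweep puts V at bearing -19°, so V = C + 8.8·(cos -19°, sin -19°) = (-29.0, 5.94). Tangency of A1 to VN means the radius CV is perpendicular to VN, so VN runs along (−sin -19°, cos -19°); with |VN| = 14.2, N = (-24.4, 19.4). Then |HN| = |N − H| = 31.1.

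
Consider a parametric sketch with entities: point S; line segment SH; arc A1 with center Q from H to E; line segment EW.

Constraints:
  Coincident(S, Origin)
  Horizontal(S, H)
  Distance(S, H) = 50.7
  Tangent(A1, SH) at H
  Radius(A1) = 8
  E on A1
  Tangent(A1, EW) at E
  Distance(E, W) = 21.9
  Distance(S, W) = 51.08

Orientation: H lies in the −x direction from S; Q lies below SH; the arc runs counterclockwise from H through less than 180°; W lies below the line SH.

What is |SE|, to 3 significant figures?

58.1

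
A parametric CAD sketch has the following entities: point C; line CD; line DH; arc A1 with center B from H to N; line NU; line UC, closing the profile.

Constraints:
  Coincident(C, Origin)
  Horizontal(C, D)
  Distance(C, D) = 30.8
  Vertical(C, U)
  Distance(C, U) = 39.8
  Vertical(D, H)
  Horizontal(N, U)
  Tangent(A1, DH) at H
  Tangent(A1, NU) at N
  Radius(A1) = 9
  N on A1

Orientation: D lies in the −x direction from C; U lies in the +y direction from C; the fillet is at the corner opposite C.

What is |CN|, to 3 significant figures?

45.4

C is at the origin; C and D share the same y with |CD| = 30.8 and D on the −x side, so D = (-30.8, 0.00). CU is vertical with |CU| = 39.8 and U on the +y side, so U = (0.00, 39.8). The virtual corner opposite C is at (-30.8, 39.8). A1 meets DH tangentially, so BH is at right angles to DH and tangency of A1 to NU means the radius BN is perpendicular to NU, with radius 9.0, so the center B sits 9.0 in from both sides at B = (-21.8, 30.8). That places the tangent points at H = (-30.8, 30.8) on DH and N = (-21.8, 39.8) on NU. Then |CN| = |N − C| = 45.4.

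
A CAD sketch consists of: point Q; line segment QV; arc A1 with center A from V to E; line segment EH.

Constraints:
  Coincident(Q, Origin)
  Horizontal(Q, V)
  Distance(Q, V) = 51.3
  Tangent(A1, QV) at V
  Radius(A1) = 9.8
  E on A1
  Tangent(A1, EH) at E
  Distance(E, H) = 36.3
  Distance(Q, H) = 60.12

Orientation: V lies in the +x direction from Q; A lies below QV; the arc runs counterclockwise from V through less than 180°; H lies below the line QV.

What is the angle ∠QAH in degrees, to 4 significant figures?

82.29°

Checks: Q.y = 0.00, V.y = 0.00 ✓; |AE| = 9.800 ✓; ∠(AE, EH) = 90.00° ✓; |EH| = 36.30 ✓; |QH| = 60.12 ✓.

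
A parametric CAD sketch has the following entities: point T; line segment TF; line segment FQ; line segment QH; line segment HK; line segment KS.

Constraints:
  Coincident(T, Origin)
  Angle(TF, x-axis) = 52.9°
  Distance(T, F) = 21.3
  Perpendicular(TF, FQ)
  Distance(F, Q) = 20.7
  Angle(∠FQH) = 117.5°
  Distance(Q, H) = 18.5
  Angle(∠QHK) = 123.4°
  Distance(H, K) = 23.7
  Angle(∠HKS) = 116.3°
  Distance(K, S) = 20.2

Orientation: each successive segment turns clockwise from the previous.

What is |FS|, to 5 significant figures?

36.215

∠QHK = 123.4° gives HK at -156.20° from the x-axis; with |HK| = 23.7, K = (4.5886, -23.303). ∠HKS = 116.3° gives KS at 140.10° from the x-axis; with |KS| = 20.2, S = (-10.908, -10.346). Then |FS| = |S − F| = 36.215.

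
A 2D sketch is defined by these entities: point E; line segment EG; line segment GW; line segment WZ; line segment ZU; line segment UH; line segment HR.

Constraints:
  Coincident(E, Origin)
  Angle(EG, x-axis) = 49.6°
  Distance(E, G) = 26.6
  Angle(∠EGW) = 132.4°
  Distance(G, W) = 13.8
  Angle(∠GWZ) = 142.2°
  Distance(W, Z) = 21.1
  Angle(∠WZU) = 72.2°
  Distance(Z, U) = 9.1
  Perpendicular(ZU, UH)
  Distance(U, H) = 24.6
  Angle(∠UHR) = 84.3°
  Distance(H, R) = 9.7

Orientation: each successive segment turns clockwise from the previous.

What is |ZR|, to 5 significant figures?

23.643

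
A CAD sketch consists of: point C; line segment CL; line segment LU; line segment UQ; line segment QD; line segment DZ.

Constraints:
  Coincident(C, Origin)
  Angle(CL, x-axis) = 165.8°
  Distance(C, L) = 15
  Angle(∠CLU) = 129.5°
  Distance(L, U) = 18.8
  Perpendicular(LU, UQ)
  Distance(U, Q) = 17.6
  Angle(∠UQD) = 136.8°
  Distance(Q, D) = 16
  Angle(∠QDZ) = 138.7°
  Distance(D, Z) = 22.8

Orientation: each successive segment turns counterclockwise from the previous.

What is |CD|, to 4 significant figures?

24.80

LU is perpendicular to UQ, so UQ runs at -53.70°; with |UQ| = 17.6, Q = (-19.27, -21.63). ∠UQD = 136.8° gives QD at -10.50° from the x-axis; with |QD| = 16.0, D = (-3.542, -24.55). Then |CD| = |D − C| = 24.80.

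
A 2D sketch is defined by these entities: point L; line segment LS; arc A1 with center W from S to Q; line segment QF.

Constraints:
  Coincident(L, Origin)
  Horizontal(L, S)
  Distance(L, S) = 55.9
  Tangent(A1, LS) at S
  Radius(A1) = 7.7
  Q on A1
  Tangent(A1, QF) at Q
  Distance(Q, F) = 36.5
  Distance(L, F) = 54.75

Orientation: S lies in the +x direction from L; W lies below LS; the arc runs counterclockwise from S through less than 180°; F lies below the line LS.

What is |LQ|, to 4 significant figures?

48.87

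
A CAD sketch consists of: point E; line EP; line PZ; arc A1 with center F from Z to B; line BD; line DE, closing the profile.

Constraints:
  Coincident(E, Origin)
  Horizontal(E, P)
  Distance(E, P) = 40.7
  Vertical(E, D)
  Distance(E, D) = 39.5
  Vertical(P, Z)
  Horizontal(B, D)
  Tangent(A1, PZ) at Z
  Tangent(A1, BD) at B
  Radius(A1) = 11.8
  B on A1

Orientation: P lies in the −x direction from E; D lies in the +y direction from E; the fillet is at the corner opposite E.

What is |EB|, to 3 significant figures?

48.9

E is at the origin; EP is horizontal with |EP| = 40.7 and P on the −x side, so P = (-40.7, 0.00). ED is vertical with |ED| = 39.5 and D on the +y side, so D = (0.00, 39.5). The virtual corner opposite E is at (-40.7, 39.5). The tangent condition forces FZ to be normal to PZ and since A1 is tangent to BD there, FB ⟂ BD, with radius 11.8, so the center F sits 11.8 in from both sides at F = (-28.9, 27.7). That places the tangent points at Z = (-40.7, 27.7) on PZ and B = (-28.9, 39.5) on BD. Then |EB| = |B − E| = 48.9.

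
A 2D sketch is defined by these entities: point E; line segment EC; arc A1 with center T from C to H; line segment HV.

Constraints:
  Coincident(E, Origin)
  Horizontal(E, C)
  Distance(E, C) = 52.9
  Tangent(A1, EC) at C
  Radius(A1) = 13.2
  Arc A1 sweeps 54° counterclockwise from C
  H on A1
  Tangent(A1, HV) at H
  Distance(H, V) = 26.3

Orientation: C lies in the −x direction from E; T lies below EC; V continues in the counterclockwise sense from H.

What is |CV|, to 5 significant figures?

37.377

On A1, C sits at bearing 90° from T; a 54° counterclockwise sweep puts H at bearing 144°, so H = T + 13.2·(cos 144°, sin 144°) = (-63.579, -5.4412). Tangency of A1 to HV means the radius TH is perpendicular to HV, so HV runs along (−sin 144°, cos 144°); with |HV| = 26.3, V = (-79.038, -26.718). Then |CV| = |V − C| = 37.377.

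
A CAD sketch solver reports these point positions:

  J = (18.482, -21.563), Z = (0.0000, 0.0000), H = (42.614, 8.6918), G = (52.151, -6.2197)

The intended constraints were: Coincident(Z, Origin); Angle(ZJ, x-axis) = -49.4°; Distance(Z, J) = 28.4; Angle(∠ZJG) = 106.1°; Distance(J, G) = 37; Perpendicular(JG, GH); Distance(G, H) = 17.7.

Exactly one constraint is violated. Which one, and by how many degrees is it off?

Perpendicular(JG, GH) — off by 8.10°.

Z = (0.00, 0.00) ✓; ZJ at -49.40° ✓; |ZJ| = 28.40 ✓; ∠ZJG = 106.1° ✓; |JG| = 37.00 ✓; ∠(JG, GH) = 98.10° ✗; |GH| = 17.70 ✓.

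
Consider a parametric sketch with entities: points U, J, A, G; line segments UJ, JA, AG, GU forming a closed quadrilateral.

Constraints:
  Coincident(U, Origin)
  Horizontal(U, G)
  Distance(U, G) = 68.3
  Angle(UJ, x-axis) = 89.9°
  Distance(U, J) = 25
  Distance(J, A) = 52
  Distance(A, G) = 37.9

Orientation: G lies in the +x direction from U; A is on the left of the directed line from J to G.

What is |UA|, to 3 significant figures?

61.5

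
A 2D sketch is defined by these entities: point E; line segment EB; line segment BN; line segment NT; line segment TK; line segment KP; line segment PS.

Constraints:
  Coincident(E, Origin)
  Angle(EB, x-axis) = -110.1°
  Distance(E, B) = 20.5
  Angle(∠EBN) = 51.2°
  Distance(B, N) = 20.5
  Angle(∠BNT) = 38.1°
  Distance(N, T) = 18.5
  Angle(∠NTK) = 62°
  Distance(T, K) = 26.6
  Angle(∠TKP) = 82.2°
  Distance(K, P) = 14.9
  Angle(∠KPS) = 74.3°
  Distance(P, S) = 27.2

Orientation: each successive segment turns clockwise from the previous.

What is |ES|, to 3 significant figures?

5.73

E is at the origin; EB runs at -110.1° with length 20.5, so B = (-7.05, -19.3). ∠EBN = 51.2° gives BN at 121° from the x-axis; with |BN| = 20.5, N = (-17.6, -1.70). ∠BNT = 38.1° gives NT at -20.8° from the x-axis; with |NT| = 18.5, T = (-0.340, -8.27). ∠NTK = 62.0° gives TK at -139° from the x-axis; with |TK| = 26.6, K = (-20.4, -25.8). ∠TKP = 82.2° gives KP at 123° from the x-axis; with |KP| = 14.9, P = (-28.6, -13.3). ∠KPS = 74.3° gives PS at 17.7° from the x-axis; with |PS| = 27.2, S = (-2.64, -5.08). Then |ES| = |S − E| = 5.73.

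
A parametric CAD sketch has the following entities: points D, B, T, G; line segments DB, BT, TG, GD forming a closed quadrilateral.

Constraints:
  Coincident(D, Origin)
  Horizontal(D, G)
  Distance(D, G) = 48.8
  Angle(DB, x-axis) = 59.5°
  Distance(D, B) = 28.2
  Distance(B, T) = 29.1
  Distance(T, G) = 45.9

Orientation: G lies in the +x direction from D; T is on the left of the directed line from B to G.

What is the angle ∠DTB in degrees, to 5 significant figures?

8.3104°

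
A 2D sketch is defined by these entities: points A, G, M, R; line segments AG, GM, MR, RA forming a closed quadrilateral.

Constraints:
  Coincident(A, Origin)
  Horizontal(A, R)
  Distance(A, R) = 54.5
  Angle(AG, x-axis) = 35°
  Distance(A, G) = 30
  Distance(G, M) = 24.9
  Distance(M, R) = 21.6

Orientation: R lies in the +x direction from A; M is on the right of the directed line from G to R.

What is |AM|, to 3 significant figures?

34.3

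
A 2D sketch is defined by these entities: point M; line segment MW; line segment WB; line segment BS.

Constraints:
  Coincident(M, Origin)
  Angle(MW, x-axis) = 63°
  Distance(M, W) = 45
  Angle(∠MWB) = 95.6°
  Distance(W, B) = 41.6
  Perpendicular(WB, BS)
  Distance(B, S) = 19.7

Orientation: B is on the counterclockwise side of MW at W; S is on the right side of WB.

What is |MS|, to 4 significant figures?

79.21

M is at the origin; MW runs at 63.0° with length 45.0, so W = 45.0·(cos 63.0°, sin 63.0°) = (20.43, 40.10). ∠MWB = 95.6°, so WB runs at 63.0° + (180° − 95.6°) = 147.4° from the x-axis; with |WB| = 41.6, B = W + 41.6·(cos 147.4°, sin 147.4°) = (-14.62, 62.51). WB ⟂ BS; with |BS| = 19.7 on the right of WB, S = B + 19.7·(0.5388, 0.8425) = (-4.003, 79.10). Then |MS| = |S − M| = 79.21.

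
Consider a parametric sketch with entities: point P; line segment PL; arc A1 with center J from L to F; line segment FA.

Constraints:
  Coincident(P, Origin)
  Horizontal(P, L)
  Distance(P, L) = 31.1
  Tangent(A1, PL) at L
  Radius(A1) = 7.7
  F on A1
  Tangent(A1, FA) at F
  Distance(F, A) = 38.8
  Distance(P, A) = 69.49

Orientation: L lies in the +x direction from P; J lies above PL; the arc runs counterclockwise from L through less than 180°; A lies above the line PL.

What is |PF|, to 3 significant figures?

37.4

P is at the origin; P and L share the same y with |PL| = 31.1 and L on the +x side, so L = (31.1, 0.00). The tangent condition forces JL to be normal to PL, so J = L + (0, 7.7) = (31.1, 7.70). Since JF ⟂ FA (tangency), |JA| = √(7.7² + 38.8²) = 39.6 regardless of where F sits on A1. So A lies on both circle(P, 69.49) and circle(J, 39.6); the above-PL intersection is A = (60.5, 34.1). F is the foot of the tangent from A: F = (37.3, 3.08).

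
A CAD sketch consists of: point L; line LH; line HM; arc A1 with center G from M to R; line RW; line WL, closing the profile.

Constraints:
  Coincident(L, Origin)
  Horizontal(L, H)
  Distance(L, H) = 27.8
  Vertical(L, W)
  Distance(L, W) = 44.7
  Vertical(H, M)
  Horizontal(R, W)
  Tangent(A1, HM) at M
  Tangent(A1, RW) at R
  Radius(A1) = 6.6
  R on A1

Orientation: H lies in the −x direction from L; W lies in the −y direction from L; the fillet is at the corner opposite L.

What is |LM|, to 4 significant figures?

47.16

L is at the origin; L and H share the same y with |LH| = 27.8 and H on the −x side, so H = (-27.80, 0.000). LW is vertical with |LW| = 44.7 and W on the −y side, so W = (0.000, -44.70). The virtual corner opposite L is at (-27.80, -44.70). The tangent condition forces GM to be normal to HM and tangency of A1 to RW means the radius GR is perpendicular to RW, with radius 6.6, so the center G sits 6.6 in from both sides at G = (-21.20, -38.10). That places the tangent points at M = (-27.80, -38.10) on HM and R = (-21.20, -44.70) on RW. Then |LM| = |M − L| = 47.16.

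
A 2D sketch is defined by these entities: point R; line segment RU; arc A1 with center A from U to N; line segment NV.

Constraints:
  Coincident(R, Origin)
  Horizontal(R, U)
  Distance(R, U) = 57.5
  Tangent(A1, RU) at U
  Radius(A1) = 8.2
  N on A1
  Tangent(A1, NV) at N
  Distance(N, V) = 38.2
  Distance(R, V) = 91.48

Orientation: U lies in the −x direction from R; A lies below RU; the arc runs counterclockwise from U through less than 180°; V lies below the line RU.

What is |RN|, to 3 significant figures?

64.8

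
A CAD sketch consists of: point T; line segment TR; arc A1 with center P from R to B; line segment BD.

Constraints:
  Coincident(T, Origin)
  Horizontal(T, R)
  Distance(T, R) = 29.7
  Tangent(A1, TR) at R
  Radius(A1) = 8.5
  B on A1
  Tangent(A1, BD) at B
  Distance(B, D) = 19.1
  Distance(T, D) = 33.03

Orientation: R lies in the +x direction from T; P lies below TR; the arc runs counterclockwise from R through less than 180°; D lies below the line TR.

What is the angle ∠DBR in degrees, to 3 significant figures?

138°

T is at the origin; TR is horizontal with |TR| = 29.7 and R on the +x side, so R = (29.7, 0.00). Since A1 is tangent to TR there, PR ⟂ TR, so P = R + (0, -8.5) = (29.7, -8.50). Since PB ⟂ BD (tangency), |PD| = √(8.5² + 19.1²) = 20.9 regardless of where B sits on A1. So D lies on both circle(T, 33.03) and circle(P, 20.9); the below-TR intersection is D = (19.4, -26.7). B is the foot of the tangent from D: B = (21.2, -7.70).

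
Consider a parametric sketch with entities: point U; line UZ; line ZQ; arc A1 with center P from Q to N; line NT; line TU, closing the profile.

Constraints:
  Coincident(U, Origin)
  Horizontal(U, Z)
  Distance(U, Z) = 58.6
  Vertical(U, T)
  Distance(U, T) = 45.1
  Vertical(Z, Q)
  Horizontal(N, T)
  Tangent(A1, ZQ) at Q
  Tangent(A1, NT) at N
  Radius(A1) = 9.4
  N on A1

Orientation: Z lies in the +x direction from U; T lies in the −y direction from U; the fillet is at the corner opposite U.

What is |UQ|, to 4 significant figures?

68.62

The virtual corner opposite U is at (58.60, -45.10). Tangency of A1 to ZQ means the radius PQ is perpendicular to ZQ and the tangent condition forces PN to be normal to NT, with radius 9.4, so the center P sits 9.4 in from both sides at P = (49.20, -35.70). That places the tangent points at Q = (58.60, -35.70) on ZQ and N = (49.20, -45.10) on NT. Then |UQ| = |Q − U| = 68.62.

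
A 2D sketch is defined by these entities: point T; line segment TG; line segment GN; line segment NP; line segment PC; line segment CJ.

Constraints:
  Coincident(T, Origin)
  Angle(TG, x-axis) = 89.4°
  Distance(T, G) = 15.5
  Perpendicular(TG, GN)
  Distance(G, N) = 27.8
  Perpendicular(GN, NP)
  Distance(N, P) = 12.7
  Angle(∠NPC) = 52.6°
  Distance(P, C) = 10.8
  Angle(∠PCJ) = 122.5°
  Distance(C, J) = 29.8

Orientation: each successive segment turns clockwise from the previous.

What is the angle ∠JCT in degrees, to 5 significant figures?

120.86°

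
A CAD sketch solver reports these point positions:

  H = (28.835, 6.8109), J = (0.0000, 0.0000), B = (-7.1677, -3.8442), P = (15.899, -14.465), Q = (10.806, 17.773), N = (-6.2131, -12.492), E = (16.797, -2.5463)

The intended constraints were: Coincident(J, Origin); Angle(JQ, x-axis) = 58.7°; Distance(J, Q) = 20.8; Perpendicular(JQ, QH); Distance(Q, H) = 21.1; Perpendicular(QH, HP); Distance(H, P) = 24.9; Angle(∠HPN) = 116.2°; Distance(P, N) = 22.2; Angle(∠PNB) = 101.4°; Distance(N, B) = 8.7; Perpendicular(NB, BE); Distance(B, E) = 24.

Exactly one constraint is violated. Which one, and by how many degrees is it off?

Perpendicular(NB, BE) — off by 3.20°.

J = (0.00, 0.00) ✓; JQ at 58.70° ✓; |JQ| = 20.80 ✓; ∠(JQ, QH) = 90.00° ✓; |QH| = 21.10 ✓; ∠(QH, HP) = 90.00° ✓; |HP| = 24.90 ✓; ∠HPN = 116.2° ✓; |PN| = 22.20 ✓; ∠PNB = 101.4° ✓; |NB| = 8.700 ✓; ∠(NB, BE) = 93.20° ✗; |BE| = 24.00 ✓.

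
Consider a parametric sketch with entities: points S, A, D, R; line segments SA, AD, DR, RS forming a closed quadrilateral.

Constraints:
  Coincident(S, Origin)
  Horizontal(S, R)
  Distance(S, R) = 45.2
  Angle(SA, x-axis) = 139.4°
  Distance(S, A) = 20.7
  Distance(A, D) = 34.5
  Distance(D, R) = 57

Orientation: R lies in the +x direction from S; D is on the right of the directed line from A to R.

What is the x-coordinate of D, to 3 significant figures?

-8.11

Checks: |SR| = 45.20 ✓; |SA| = 20.70 ✓; |AD| = 34.50 ✓; |DR| = 57.00 ✓.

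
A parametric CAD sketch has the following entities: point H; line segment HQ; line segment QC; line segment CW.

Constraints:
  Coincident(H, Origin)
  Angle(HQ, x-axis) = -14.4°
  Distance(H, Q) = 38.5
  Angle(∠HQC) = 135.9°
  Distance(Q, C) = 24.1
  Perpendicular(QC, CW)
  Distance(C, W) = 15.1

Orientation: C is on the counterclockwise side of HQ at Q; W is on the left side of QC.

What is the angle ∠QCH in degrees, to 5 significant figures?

27.373°

H is at the origin; HQ runs at -14.4° with length 38.5, so Q = 38.5·(cos -14.4°, sin -14.4°) = (37.290, -9.5746). ∠HQC = 135.9°, so QC runs at -14.4° + (180° − 135.9°) = 29.700° from the x-axis; with |QC| = 24.1, C = Q + 24.1·(cos 29.700°, sin 29.700°) = (58.224, 2.3660). Then cos ∠QCH = CQ·CH / (|CQ||CH|), giving 27.373°.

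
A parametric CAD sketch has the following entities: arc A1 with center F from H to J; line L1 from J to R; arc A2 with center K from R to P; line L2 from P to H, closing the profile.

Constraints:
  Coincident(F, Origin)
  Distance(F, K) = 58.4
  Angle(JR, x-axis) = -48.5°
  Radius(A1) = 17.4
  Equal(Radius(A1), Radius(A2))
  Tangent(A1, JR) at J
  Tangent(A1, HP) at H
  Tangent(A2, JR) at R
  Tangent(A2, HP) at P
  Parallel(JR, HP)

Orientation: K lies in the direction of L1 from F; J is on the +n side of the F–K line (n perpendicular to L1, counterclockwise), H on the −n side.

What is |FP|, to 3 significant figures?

60.9

The slot axis is L1's direction at -48.5°, so u = (cos -48.5°, sin -48.5°) = (0.663, -0.749) and n = (−sin -48.5°, cos -48.5°) = (0.749, 0.663). F is at the origin and K lies 58.4 along u from F, so K = 58.4·u = (38.7, -43.7). Tangency of A1 to both parallel lines with radius 17.4 puts J and H at F ± 17.4·n: J = (13.0, 11.5), H = (-13.0, -11.5). Equal radii place R and P the same way about K: R = K + 17.4·n = (51.7, -32.2), P = K − 17.4·n = (25.7, -55.3). Then |FP| = |P − F| = 60.9.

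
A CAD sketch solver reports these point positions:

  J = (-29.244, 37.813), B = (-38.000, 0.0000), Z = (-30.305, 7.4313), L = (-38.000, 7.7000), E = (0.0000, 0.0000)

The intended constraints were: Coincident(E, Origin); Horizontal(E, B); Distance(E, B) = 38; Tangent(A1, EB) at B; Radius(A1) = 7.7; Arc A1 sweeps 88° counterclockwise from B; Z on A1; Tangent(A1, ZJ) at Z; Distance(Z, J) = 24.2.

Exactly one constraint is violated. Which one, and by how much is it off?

Distance(Z, J) = 24.2 — off by 6.20.

E = (0.00, 0.00) ✓; E.y = 0.00, B.y = 0.00 ✓; |EB| = 38.00 ✓; ∠(LB, BE) = 90.00° ✓; |LB| = 7.700 ✓; bearing(L→Z) − bearing(L→B) = 88.00° ✓; |LZ| = 7.700 ✓; ∠(LZ, ZJ) = 90.00° ✓; |ZJ| = 30.40 ✗.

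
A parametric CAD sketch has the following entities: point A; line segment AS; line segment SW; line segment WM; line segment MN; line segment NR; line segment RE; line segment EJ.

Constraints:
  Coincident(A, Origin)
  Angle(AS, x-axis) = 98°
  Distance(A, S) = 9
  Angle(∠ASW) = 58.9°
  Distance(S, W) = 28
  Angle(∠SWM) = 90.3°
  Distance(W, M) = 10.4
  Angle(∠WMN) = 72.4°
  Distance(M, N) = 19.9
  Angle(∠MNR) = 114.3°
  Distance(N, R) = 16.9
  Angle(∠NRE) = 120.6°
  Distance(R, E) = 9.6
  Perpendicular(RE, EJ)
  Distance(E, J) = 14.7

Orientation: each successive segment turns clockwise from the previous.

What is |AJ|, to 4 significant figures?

23.66

A is at the origin; AS runs at 98.0° with length 9.0, so S = (-1.253, 8.912). ∠ASW = 58.9° gives SW at -23.10° from the x-axis; with |SW| = 28.0, W = (24.50, -2.073). ∠SWM = 90.3° gives WM at -112.8° from the x-axis; with |WM| = 10.4, M = (20.47, -11.66). ∠WMN = 72.4° gives MN at 139.6° from the x-axis; with |MN| = 19.9, N = (5.318, 1.237). ∠MNR = 114.3° gives NR at 73.90° from the x-axis; with |NR| = 16.9, R = (10.00, 17.47). ∠NRE = 120.6° gives RE at 14.50° from the x-axis; with |RE| = 9.6, E = (19.30, 19.88). RE is perpendicular to EJ, so EJ runs at -75.50°; with |EJ| = 14.7, J = (22.98, 5.646). Then |AJ| = |J − A| = 23.66.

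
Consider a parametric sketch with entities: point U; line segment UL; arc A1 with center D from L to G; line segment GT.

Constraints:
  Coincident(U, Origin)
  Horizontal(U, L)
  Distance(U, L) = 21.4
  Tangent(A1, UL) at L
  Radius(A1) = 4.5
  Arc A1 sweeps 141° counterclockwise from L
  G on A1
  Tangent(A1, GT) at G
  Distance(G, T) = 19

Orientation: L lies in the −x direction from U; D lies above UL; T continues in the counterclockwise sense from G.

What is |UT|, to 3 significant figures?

38.8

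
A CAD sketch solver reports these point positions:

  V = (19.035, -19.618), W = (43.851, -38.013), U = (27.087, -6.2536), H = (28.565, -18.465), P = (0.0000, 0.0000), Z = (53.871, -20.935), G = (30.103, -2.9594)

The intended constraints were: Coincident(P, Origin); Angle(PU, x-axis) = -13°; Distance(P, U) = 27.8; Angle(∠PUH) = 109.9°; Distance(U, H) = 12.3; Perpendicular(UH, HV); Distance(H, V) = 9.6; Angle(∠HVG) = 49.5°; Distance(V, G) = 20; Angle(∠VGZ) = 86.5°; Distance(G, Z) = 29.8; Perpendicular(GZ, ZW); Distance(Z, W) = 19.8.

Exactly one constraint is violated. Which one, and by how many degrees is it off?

Perpendicular(GZ, ZW) — off by 6.70°.

P = (0.00, 0.00) ✓; PU at -13.00° ✓; |PU| = 27.80 ✓; ∠PUH = 109.9° ✓; |UH| = 12.30 ✓; ∠(UH, HV) = 90.00° ✓; |HV| = 9.599 ✓; ∠HVG = 49.50° ✓; |VG| = 20.00 ✓; ∠VGZ = 86.50° ✓; |GZ| = 29.80 ✓; ∠(GZ, ZW) = 83.30° ✗; |ZW| = 19.80 ✓.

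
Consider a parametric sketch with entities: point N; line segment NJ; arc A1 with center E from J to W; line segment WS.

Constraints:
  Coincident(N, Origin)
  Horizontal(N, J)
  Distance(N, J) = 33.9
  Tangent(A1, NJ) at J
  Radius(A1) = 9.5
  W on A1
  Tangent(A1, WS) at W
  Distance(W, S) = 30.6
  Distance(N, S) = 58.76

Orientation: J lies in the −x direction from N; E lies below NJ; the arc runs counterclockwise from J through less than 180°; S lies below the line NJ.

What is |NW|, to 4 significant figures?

44.47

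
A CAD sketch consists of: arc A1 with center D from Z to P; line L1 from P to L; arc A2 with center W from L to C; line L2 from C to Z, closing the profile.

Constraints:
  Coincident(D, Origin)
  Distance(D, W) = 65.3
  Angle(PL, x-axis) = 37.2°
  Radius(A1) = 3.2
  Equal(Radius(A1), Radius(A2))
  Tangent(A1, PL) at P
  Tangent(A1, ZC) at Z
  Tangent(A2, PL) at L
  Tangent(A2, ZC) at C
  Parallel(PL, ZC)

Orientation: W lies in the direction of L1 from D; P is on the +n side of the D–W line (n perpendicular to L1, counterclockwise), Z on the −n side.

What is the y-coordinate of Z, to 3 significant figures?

-2.55

The slot axis is L1's direction at 37.2°, so u = (cos 37.2°, sin 37.2°) = (0.797, 0.605) and n = (−sin 37.2°, cos 37.2°) = (-0.605, 0.797). D is at the origin and W lies 65.3 along u from D, so W = 65.3·u = (52.0, 39.5). Tangency of A1 to both parallel lines with radius 3.2 puts P and Z at D ± 3.2·n: P = (-1.93, 2.55), Z = (1.93, -2.55). So Z.y = -2.55.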